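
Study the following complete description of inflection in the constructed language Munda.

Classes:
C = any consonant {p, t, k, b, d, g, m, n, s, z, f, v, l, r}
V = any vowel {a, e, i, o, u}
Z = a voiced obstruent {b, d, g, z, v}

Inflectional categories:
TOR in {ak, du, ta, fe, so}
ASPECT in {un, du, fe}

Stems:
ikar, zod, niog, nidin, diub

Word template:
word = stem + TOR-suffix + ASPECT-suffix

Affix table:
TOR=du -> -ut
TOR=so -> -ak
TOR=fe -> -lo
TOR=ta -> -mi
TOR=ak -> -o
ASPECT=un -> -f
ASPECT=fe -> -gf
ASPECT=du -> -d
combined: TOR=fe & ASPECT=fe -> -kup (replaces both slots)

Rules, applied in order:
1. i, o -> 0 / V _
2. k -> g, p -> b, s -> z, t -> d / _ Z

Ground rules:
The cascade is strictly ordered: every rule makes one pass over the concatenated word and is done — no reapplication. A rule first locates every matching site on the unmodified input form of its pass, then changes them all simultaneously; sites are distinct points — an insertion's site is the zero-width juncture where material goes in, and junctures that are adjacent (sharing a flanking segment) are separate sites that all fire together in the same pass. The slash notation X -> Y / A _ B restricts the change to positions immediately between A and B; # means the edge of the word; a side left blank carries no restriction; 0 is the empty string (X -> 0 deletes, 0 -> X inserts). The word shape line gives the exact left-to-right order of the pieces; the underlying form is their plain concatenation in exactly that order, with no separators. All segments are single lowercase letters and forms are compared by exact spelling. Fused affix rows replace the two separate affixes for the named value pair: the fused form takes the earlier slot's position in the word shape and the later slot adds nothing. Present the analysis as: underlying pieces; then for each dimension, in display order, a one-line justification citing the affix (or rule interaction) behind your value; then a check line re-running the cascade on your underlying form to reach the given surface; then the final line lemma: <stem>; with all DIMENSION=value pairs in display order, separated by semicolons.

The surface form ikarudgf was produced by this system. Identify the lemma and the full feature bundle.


underlying: ikar-ut-gf
TOR=du - signalled by the affix -ut
ASPECT=fe - signalled by the affix -gf
check: ikarutgf -> ikarutgf -> ikarudgf
lemma: ikar; TOR=du; ASPECT=fe


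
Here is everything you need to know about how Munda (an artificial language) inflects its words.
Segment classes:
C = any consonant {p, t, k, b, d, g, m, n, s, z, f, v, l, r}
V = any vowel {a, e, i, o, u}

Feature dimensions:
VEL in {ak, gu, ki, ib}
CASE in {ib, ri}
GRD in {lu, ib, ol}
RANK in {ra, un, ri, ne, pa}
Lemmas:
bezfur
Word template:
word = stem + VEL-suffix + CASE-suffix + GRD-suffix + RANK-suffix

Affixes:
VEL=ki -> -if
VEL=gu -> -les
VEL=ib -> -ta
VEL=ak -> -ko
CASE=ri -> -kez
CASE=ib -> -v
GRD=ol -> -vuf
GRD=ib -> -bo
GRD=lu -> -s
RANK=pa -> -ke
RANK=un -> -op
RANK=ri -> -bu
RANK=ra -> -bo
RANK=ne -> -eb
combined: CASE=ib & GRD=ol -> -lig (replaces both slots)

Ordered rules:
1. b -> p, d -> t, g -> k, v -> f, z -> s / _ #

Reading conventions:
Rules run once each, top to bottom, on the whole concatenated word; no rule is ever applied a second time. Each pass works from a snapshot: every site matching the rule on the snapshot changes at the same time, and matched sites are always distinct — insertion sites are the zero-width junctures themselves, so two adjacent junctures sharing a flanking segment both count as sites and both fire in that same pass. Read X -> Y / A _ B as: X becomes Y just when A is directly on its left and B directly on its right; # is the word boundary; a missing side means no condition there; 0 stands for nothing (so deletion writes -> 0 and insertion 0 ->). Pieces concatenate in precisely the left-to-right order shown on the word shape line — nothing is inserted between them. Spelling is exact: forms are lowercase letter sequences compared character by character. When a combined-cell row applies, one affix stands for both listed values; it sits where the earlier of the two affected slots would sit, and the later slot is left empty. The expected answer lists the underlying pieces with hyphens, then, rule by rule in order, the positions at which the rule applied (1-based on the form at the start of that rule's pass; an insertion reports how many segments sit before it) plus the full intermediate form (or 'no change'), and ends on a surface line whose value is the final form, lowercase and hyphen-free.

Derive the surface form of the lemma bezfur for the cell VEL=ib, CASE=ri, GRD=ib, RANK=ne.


underlying: bezfur-ta-kez-bo-eb
1. b -> p, d -> t, g -> k, v -> f, z -> s / _ #: fires at position(s) 15: bezfurtakezboep
surface: bezfurtakezboep


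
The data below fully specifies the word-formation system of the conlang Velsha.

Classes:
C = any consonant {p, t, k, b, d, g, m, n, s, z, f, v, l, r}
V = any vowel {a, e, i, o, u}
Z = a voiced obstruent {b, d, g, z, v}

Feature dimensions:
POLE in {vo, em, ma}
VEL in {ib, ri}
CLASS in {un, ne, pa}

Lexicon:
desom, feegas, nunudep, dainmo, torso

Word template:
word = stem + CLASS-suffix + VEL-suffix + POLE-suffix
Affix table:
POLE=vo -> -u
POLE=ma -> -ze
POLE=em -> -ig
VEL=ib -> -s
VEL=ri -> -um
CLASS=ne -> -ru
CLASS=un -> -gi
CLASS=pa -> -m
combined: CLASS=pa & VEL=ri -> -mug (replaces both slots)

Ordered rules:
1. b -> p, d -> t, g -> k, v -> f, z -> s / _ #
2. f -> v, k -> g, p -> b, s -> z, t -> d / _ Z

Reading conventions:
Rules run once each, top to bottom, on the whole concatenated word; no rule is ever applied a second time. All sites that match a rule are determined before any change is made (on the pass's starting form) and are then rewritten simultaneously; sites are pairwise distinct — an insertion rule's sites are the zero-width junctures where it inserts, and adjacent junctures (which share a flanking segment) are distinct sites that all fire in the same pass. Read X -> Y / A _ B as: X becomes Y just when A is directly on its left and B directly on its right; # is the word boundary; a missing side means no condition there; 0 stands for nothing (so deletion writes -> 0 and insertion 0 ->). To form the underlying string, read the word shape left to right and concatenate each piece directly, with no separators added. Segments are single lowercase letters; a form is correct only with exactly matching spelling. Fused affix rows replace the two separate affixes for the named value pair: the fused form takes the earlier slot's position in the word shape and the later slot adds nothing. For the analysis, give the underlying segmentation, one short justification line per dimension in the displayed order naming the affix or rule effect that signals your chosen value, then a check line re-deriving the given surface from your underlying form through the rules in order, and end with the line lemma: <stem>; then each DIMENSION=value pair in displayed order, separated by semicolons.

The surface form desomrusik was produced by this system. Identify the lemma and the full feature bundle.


underlying: desom-ru-s-ig
POLE=em - signalled by the affix -ig
VEL=ib - signalled by the affix -s
CLASS=ne - signalled by the affix -ru
check: desomrusig -> desomrusik -> desomrusik
lemma: desom; POLE=em; VEL=ib; CLASS=ne


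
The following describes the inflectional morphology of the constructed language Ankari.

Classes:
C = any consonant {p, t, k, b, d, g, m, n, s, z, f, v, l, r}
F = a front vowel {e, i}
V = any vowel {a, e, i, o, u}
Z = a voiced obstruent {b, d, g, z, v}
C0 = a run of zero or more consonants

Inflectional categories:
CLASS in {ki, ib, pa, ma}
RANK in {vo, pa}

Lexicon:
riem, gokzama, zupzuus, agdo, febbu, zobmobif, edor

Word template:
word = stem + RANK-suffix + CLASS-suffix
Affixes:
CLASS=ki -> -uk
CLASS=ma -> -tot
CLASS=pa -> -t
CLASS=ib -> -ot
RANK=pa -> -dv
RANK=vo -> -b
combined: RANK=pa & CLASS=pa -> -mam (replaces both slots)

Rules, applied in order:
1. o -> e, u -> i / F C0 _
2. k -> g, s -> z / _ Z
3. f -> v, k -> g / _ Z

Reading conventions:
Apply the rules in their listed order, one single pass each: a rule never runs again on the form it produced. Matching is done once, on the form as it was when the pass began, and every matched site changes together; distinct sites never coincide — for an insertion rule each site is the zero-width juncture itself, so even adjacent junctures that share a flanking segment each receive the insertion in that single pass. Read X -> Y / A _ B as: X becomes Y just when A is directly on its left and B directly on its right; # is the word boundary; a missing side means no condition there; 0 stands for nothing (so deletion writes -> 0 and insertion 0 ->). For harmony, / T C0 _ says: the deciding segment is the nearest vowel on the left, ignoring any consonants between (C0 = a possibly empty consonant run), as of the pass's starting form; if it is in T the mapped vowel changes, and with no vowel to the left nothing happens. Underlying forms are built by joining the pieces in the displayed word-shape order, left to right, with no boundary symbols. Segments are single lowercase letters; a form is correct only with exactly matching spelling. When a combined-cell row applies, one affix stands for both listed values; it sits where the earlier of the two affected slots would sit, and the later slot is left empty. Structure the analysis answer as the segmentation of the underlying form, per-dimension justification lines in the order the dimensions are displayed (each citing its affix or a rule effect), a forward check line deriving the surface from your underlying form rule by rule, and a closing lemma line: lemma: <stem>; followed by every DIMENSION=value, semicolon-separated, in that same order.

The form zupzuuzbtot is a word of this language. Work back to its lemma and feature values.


underlying: zupzuus-b-tot
CLASS=ma - signalled by the affix -tot
RANK=vo - signalled by the affix -b
check: zupzuusbtot -> zupzuusbtot -> zupzuuzbtot -> zupzuuzbtot
lemma: zupzuus; CLASS=ma; RANK=vo


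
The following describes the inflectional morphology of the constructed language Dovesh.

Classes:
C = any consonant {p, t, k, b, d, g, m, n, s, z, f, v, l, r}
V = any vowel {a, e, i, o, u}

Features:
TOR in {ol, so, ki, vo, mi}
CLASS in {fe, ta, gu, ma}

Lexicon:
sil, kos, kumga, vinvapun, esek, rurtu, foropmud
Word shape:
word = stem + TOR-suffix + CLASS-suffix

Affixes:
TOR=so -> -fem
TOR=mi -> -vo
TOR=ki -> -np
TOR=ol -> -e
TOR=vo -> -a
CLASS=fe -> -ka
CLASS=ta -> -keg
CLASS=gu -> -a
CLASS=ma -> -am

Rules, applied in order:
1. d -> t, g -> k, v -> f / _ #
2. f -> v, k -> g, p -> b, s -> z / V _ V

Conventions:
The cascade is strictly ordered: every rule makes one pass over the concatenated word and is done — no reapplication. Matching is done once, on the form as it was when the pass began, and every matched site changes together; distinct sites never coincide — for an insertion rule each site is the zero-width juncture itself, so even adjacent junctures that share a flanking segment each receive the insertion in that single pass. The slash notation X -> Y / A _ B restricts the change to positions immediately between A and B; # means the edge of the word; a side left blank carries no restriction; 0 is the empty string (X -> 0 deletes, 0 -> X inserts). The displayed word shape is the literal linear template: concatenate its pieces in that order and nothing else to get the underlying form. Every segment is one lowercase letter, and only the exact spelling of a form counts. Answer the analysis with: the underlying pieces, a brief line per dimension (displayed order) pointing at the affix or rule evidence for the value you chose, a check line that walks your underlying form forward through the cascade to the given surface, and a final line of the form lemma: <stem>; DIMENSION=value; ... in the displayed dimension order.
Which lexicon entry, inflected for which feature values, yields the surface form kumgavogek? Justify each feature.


underlying: kumga-vo-keg
TOR=mi - signalled by the affix -vo
CLASS=ta - signalled by the affix -keg
check: kumgavokeg -> kumgavokek -> kumgavogek
lemma: kumga; TOR=mi; CLASS=ta


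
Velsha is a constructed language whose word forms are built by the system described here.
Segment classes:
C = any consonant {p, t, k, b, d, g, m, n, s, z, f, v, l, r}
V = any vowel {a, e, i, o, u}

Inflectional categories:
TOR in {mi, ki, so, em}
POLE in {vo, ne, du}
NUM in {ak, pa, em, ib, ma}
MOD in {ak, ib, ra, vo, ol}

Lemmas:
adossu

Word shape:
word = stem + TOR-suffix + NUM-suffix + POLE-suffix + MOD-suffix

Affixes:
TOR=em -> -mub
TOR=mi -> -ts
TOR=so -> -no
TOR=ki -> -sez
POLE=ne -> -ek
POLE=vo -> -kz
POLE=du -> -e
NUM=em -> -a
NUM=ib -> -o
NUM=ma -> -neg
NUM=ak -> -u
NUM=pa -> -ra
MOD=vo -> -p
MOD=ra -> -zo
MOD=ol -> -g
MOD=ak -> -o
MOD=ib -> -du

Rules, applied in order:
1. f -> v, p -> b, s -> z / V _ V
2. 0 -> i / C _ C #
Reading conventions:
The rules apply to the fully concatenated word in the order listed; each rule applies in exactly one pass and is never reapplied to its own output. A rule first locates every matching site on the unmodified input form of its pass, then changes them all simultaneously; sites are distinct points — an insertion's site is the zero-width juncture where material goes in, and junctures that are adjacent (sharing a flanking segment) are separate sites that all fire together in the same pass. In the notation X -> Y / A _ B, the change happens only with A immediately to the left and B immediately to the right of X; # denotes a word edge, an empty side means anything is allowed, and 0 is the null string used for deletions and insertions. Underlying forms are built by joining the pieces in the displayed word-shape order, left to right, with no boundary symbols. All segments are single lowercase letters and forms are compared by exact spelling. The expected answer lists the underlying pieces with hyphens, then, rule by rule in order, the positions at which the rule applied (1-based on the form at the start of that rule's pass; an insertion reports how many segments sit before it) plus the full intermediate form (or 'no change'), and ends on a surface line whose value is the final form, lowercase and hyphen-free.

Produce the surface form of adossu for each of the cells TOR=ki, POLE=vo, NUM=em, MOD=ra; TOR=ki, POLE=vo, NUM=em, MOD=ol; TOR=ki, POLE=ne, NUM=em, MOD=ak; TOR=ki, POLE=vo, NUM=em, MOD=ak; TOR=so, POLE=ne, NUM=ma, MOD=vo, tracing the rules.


cell TOR=ki, POLE=vo, NUM=em, MOD=ra:
underlying: adossu-sez-a-kz-zo
1. f -> v, p -> b, s -> z / V _ V: fires at position(s) 7: adossuzezakzzo
2. 0 -> i / C _ C #: no change
surface: adossuzezakzzo

cell TOR=ki, POLE=vo, NUM=em, MOD=ol:
underlying: adossu-sez-a-kz-g
1. f -> v, p -> b, s -> z / V _ V: fires at position(s) 7: adossuzezakzg
2. 0 -> i / C _ C #: inserts after position(s) 12: adossuzezakzig
surface: adossuzezakzig

cell TOR=ki, POLE=ne, NUM=em, MOD=ak:
underlying: adossu-sez-a-ek-o
1. f -> v, p -> b, s -> z / V _ V: fires at position(s) 7: adossuzezaeko
2. 0 -> i / C _ C #: no change
surface: adossuzezaeko

cell TOR=ki, POLE=vo, NUM=em, MOD=ak:
underlying: adossu-sez-a-kz-o
1. f -> v, p -> b, s -> z / V _ V: fires at position(s) 7: adossuzezakzo
2. 0 -> i / C _ C #: no change
surface: adossuzezakzo

cell TOR=so, POLE=ne, NUM=ma, MOD=vo:
underlying: adossu-no-neg-ek-p
1. f -> v, p -> b, s -> z / V _ V: no change
2. 0 -> i / C _ C #: inserts after position(s) 13: adossunonegekip
surface: adossunonegekip


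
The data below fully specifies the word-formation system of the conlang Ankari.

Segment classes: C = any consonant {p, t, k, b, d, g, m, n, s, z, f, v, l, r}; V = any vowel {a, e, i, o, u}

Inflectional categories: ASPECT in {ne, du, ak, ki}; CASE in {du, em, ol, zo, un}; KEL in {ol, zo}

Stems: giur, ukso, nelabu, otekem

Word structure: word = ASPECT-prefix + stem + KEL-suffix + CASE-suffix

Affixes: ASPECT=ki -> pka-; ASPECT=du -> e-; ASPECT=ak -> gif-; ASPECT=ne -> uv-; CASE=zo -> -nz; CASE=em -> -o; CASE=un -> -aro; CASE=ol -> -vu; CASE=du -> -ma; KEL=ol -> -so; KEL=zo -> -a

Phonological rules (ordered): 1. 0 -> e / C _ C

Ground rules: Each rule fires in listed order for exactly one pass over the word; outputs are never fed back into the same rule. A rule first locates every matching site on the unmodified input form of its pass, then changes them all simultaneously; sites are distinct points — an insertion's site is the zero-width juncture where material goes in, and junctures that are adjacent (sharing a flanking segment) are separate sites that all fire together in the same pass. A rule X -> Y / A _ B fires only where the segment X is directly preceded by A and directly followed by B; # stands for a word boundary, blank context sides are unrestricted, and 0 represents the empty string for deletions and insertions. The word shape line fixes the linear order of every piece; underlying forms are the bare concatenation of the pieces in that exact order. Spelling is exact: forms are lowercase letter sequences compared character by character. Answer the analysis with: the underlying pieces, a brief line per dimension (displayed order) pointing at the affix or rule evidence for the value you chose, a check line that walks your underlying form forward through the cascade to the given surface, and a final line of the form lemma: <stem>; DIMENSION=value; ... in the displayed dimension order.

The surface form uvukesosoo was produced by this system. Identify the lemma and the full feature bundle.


underlying: uv-ukso-so-o
ASPECT=ne - signalled by the affix uv-
CASE=em - signalled by the affix -o
KEL=ol - signalled by the affix -so
check: uvuksosoo -> uvukesosoo
lemma: ukso; ASPECT=ne; CASE=em; KEL=ol


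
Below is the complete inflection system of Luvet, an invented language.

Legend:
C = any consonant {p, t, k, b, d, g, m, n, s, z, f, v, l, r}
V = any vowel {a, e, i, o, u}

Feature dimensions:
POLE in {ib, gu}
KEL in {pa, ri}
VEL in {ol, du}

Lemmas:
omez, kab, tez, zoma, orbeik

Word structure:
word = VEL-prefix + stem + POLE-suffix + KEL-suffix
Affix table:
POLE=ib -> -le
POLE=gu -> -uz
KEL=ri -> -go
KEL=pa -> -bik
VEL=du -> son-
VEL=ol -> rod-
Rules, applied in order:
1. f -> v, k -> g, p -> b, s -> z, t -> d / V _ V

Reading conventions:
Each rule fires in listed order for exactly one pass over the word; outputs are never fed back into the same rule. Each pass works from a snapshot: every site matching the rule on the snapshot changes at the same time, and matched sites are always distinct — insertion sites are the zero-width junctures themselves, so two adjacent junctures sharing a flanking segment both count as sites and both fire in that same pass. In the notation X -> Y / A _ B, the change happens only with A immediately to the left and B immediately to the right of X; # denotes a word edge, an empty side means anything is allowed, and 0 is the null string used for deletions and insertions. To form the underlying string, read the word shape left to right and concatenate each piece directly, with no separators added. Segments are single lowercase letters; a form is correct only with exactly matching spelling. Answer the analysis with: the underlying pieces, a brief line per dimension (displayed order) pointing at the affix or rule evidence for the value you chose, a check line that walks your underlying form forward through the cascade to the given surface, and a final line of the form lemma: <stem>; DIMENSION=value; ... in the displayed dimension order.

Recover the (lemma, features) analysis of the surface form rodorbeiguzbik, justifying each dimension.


underlying: rod-orbeik-uz-bik
POLE=gu - signalled by the affix -uz
KEL=pa - signalled by the affix -bik
VEL=ol - signalled by the affix rod-
check: rodorbeikuzbik -> rodorbeiguzbik
lemma: orbeik; POLE=gu; KEL=pa; VEL=ol


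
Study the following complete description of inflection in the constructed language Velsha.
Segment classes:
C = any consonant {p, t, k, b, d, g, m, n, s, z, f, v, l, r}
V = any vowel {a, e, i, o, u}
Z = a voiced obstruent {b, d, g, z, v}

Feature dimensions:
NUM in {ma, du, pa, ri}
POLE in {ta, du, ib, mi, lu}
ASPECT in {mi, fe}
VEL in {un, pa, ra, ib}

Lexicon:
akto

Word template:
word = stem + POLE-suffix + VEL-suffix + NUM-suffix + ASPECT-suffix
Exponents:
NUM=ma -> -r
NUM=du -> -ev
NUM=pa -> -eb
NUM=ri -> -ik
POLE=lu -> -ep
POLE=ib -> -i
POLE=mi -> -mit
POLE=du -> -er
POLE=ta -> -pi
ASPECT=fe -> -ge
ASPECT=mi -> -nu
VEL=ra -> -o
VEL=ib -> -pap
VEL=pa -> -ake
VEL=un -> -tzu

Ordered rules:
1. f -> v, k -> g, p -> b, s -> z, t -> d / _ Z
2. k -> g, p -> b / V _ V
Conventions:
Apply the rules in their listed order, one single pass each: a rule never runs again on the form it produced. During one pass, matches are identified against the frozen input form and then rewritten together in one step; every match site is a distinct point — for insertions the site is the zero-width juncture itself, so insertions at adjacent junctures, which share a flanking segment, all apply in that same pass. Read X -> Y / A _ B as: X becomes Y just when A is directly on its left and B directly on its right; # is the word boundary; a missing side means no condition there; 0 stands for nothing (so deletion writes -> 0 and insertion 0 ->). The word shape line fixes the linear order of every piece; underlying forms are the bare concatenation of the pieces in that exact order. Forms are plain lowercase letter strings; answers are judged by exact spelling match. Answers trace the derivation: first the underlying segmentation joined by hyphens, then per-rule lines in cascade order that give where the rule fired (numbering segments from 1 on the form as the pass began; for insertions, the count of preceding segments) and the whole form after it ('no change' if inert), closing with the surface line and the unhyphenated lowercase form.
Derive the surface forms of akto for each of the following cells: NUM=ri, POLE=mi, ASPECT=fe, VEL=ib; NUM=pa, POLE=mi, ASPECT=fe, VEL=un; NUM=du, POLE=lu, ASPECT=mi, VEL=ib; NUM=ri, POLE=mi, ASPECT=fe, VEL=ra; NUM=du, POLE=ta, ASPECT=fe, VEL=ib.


cell NUM=ri, POLE=mi, ASPECT=fe, VEL=ib:
underlying: akto-mit-pap-ik-ge
1. f -> v, k -> g, p -> b, s -> z, t -> d / _ Z: fires at position(s) 12: aktomitpapigge
2. k -> g, p -> b / V _ V: fires at position(s) 10: aktomitpabigge
surface: aktomitpabigge

cell NUM=pa, POLE=mi, ASPECT=fe, VEL=un:
underlying: akto-mit-tzu-eb-ge
1. f -> v, k -> g, p -> b, s -> z, t -> d / _ Z: fires at position(s) 8: aktomitdzuebge
2. k -> g, p -> b / V _ V: no change
surface: aktomitdzuebge

cell NUM=du, POLE=lu, ASPECT=mi, VEL=ib:
underlying: akto-ep-pap-ev-nu
1. f -> v, k -> g, p -> b, s -> z, t -> d / _ Z: no change
2. k -> g, p -> b / V _ V: fires at position(s) 9: aktoeppabevnu
surface: aktoeppabevnu

cell NUM=ri, POLE=mi, ASPECT=fe, VEL=ra:
underlying: akto-mit-o-ik-ge
1. f -> v, k -> g, p -> b, s -> z, t -> d / _ Z: fires at position(s) 10: aktomitoigge
2. k -> g, p -> b / V _ V: no change
surface: aktomitoigge

cell NUM=du, POLE=ta, ASPECT=fe, VEL=ib:
underlying: akto-pi-pap-ev-ge
1. f -> v, k -> g, p -> b, s -> z, t -> d / _ Z: no change
2. k -> g, p -> b / V _ V: fires at position(s) 5, 7, 9: aktobibabevge
surface: aktobibabevge


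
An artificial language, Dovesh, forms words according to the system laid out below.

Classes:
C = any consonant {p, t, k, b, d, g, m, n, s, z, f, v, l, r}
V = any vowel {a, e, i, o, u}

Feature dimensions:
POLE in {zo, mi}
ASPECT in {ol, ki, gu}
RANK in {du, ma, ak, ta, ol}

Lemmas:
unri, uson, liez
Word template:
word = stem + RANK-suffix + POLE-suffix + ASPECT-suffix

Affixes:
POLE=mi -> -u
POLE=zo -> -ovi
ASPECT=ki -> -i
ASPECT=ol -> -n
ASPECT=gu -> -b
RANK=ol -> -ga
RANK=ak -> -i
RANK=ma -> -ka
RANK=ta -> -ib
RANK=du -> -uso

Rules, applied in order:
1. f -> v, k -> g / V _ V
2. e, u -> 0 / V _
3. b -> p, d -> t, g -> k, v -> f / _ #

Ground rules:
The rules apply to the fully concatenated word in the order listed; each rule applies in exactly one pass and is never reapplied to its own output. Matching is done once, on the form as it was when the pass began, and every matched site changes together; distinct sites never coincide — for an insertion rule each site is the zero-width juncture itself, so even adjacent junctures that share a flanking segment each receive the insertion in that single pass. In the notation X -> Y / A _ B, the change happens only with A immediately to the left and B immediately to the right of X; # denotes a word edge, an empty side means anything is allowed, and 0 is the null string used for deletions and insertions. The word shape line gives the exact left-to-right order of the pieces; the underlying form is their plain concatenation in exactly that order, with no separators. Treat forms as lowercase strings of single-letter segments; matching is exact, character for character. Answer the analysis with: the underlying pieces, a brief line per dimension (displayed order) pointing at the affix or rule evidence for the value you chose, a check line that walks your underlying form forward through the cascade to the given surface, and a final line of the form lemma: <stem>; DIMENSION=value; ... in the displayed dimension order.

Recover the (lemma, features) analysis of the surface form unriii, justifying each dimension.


underlying: unri-i-u-i
POLE=mi - signalled by the affix -u
ASPECT=ki - signalled by the affix -i
RANK=ak - signalled by the affix -i
check: unriiui -> unriiui -> unriii -> unriii
lemma: unri; POLE=mi; ASPECT=ki; RANK=ak


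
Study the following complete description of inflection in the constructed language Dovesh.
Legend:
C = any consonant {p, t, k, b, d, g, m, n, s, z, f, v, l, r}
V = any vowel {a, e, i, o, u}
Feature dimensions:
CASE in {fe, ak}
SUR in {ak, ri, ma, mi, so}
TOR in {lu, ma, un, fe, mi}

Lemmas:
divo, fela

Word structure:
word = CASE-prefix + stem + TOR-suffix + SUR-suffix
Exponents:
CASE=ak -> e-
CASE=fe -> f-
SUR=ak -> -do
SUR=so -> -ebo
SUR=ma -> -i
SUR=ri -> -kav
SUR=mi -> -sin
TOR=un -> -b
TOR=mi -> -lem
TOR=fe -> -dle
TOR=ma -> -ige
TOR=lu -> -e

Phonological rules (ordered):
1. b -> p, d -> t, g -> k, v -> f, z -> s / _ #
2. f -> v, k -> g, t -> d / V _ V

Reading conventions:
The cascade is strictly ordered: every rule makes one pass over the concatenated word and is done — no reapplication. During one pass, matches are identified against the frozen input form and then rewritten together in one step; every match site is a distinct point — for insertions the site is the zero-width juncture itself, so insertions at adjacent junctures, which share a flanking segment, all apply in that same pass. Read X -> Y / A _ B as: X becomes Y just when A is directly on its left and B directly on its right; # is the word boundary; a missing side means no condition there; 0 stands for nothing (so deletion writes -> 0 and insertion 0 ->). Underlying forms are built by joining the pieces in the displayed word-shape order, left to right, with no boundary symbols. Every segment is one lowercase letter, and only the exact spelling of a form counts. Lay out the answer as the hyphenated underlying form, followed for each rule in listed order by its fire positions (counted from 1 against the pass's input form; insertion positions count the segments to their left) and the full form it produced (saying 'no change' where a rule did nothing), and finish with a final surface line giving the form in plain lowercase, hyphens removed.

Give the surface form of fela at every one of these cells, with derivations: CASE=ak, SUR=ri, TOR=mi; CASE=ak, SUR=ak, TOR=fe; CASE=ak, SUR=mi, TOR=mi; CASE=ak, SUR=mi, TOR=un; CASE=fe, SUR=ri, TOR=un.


cell CASE=ak, SUR=ri, TOR=mi:
underlying: e-fela-lem-kav
1. b -> p, d -> t, g -> k, v -> f, z -> s / _ #: fires at position(s) 11: efelalemkaf
2. f -> v, k -> g, t -> d / V _ V: fires at position(s) 2: evelalemkaf
surface: evelalemkaf

cell CASE=ak, SUR=ak, TOR=fe:
underlying: e-fela-dle-do
1. b -> p, d -> t, g -> k, v -> f, z -> s / _ #: no change
2. f -> v, k -> g, t -> d / V _ V: fires at position(s) 2: eveladledo
surface: eveladledo

cell CASE=ak, SUR=mi, TOR=mi:
underlying: e-fela-lem-sin
1. b -> p, d -> t, g -> k, v -> f, z -> s / _ #: no change
2. f -> v, k -> g, t -> d / V _ V: fires at position(s) 2: evelalemsin
surface: evelalemsin

cell CASE=ak, SUR=mi, TOR=un:
underlying: e-fela-b-sin
1. b -> p, d -> t, g -> k, v -> f, z -> s / _ #: no change
2. f -> v, k -> g, t -> d / V _ V: fires at position(s) 2: evelabsin
surface: evelabsin

cell CASE=fe, SUR=ri, TOR=un:
underlying: f-fela-b-kav
1. b -> p, d -> t, g -> k, v -> f, z -> s / _ #: fires at position(s) 9: ffelabkaf
2. f -> v, k -> g, t -> d / V _ V: no change
surface: ffelabkaf


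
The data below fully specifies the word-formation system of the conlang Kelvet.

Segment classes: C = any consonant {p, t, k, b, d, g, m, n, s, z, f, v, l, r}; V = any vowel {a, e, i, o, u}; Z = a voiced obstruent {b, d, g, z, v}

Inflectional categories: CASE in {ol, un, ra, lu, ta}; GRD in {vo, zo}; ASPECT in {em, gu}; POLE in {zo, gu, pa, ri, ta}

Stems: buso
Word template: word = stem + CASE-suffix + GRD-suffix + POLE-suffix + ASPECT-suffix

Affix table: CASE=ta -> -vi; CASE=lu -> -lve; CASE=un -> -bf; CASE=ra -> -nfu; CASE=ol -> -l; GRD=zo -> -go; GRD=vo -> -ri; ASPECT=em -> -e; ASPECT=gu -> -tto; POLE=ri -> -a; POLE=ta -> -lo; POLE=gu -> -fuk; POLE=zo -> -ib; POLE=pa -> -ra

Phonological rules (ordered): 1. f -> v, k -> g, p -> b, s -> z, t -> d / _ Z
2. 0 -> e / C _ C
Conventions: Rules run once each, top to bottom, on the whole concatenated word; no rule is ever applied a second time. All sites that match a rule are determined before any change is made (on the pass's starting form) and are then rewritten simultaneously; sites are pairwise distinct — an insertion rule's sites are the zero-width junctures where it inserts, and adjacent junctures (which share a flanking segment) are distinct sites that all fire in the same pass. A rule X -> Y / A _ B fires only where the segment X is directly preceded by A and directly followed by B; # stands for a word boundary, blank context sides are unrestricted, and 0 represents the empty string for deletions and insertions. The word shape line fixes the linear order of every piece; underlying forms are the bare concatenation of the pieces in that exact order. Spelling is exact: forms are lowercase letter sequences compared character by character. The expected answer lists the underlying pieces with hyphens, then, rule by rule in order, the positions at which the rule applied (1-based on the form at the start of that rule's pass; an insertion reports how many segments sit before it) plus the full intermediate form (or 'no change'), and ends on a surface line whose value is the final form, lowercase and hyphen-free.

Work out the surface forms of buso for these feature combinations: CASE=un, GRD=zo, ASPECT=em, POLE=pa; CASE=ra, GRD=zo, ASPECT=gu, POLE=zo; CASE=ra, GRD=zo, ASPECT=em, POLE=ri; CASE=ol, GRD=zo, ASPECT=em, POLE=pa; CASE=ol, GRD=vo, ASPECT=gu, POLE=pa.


cell CASE=un, GRD=zo, ASPECT=em, POLE=pa:
underlying: buso-bf-go-ra-e
1. f -> v, k -> g, p -> b, s -> z, t -> d / _ Z: fires at position(s) 6: busobvgorae
2. 0 -> e / C _ C: inserts after position(s) 5, 6: busobevegorae
surface: busobevegorae

cell CASE=ra, GRD=zo, ASPECT=gu, POLE=zo:
underlying: buso-nfu-go-ib-tto
1. f -> v, k -> g, p -> b, s -> z, t -> d / _ Z: no change
2. 0 -> e / C _ C: inserts after position(s) 5, 11, 12: busonefugoibeteto
surface: busonefugoibeteto

cell CASE=ra, GRD=zo, ASPECT=em, POLE=ri:
underlying: buso-nfu-go-a-e
1. f -> v, k -> g, p -> b, s -> z, t -> d / _ Z: no change
2. 0 -> e / C _ C: inserts after position(s) 5: busonefugoae
surface: busonefugoae

cell CASE=ol, GRD=zo, ASPECT=em, POLE=pa:
underlying: buso-l-go-ra-e
1. f -> v, k -> g, p -> b, s -> z, t -> d / _ Z: no change
2. 0 -> e / C _ C: inserts after position(s) 5: busolegorae
surface: busolegorae

cell CASE=ol, GRD=vo, ASPECT=gu, POLE=pa:
underlying: buso-l-ri-ra-tto
1. f -> v, k -> g, p -> b, s -> z, t -> d / _ Z: no change
2. 0 -> e / C _ C: inserts after position(s) 5, 10: busolerirateto
surface: busolerirateto


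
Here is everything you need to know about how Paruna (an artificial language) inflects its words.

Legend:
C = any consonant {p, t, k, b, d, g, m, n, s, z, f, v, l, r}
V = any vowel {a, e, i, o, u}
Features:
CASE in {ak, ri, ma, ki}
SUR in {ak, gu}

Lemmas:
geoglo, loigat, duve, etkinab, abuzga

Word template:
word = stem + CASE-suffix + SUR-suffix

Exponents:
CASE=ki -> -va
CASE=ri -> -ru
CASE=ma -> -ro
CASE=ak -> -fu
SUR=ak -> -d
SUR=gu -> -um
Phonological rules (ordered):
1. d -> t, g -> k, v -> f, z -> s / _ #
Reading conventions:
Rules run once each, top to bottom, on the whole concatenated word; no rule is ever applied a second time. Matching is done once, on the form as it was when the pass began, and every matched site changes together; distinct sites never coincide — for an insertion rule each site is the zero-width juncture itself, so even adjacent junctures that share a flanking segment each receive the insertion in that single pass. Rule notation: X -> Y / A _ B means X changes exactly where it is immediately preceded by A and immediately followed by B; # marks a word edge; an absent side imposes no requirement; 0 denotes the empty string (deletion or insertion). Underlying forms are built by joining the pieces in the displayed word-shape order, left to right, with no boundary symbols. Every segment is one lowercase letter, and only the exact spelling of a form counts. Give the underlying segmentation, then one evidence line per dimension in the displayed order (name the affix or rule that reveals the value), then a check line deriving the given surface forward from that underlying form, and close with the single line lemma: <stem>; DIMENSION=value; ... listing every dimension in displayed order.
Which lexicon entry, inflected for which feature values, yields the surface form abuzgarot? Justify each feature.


underlying: abuzga-ro-d
CASE=ma - signalled by the affix -ro
SUR=ak - signalled by the affix -d
check: abuzgarod -> abuzgarot
lemma: abuzga; CASE=ma; SUR=ak


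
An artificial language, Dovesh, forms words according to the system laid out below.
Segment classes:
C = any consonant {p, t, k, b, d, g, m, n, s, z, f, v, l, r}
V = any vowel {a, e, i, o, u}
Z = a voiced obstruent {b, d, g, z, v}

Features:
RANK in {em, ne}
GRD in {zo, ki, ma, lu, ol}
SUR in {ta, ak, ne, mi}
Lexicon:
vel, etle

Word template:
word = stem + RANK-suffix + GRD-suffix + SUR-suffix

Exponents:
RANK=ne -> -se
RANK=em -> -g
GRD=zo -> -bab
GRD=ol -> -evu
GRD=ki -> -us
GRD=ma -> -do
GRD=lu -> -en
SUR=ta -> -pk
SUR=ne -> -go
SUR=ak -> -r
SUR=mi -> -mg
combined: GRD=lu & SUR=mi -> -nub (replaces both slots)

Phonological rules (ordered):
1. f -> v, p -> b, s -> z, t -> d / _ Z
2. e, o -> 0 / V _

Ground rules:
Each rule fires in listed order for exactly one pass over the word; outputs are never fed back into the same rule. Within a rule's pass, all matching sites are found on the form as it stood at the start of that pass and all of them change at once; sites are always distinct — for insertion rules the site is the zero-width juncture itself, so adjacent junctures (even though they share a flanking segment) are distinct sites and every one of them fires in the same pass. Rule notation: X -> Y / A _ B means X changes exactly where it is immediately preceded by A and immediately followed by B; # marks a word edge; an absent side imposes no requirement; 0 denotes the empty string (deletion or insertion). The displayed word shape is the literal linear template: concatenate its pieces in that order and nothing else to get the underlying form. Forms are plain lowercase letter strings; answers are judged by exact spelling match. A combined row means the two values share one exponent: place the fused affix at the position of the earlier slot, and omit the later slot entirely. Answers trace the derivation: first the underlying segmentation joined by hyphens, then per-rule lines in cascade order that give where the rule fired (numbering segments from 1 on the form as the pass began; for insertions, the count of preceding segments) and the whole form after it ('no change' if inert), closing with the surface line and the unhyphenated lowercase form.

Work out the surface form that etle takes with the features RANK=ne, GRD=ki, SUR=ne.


underlying: etle-se-us-go
1. f -> v, p -> b, s -> z, t -> d / _ Z: fires at position(s) 8: etleseuzgo
2. e, o -> 0 / V _: no change
surface: etleseuzgo


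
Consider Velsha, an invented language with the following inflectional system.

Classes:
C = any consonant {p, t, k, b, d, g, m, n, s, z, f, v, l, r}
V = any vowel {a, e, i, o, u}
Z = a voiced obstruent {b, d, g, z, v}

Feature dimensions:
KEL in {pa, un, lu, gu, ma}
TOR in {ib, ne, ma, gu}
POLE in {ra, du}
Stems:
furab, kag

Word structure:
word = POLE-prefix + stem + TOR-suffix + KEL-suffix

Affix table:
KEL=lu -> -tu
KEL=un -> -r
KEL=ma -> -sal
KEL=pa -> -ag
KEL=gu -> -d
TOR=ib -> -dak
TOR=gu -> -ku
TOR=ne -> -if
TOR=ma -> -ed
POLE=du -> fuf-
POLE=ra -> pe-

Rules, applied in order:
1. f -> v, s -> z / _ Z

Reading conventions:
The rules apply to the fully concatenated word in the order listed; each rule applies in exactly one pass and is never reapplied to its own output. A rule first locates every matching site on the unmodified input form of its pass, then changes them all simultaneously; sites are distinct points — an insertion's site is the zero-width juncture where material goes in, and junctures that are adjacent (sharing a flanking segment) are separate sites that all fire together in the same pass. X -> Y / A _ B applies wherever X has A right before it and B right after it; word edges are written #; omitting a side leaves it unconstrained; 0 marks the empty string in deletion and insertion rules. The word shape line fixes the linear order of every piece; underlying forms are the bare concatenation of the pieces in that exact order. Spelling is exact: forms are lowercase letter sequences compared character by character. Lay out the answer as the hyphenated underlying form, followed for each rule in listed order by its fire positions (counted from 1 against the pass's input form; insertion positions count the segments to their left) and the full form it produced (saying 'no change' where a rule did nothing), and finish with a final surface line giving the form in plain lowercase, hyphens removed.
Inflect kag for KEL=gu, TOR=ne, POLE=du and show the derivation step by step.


underlying: fuf-kag-if-d
1. f -> v, s -> z / _ Z: fires at position(s) 8: fufkagivd
surface: fufkagivd


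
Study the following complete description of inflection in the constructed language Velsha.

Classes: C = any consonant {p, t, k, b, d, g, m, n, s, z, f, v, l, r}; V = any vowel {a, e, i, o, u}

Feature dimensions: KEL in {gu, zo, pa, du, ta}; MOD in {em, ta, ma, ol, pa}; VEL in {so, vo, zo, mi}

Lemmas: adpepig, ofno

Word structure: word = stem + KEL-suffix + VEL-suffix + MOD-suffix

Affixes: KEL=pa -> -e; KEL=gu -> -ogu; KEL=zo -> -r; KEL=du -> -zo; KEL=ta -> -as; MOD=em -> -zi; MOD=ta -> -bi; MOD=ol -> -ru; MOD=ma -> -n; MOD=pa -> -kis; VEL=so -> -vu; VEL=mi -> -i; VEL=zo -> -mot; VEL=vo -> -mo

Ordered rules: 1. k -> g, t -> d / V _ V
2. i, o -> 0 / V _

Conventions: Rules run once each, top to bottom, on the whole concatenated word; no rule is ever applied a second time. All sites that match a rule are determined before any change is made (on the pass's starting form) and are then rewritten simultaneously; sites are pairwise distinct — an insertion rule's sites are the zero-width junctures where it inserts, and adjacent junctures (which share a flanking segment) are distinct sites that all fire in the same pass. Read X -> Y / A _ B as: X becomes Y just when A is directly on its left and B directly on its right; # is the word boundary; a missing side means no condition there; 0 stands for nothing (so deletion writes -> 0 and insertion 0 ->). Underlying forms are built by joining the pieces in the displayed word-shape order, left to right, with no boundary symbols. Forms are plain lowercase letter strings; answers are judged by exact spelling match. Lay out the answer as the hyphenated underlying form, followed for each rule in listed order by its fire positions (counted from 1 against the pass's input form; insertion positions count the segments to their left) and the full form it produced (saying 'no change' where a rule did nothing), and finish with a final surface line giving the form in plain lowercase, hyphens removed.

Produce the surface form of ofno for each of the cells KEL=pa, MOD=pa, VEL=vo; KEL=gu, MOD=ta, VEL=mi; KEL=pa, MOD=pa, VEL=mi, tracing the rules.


cell KEL=pa, MOD=pa, VEL=vo:
underlying: ofno-e-mo-kis
1. k -> g, t -> d / V _ V: fires at position(s) 8: ofnoemogis
2. i, o -> 0 / V _: no change
surface: ofnoemogis

cell KEL=gu, MOD=ta, VEL=mi:
underlying: ofno-ogu-i-bi
1. k -> g, t -> d / V _ V: no change
2. i, o -> 0 / V _: fires at position(s) 5, 8: ofnogubi
surface: ofnogubi

cell KEL=pa, MOD=pa, VEL=mi:
underlying: ofno-e-i-kis
1. k -> g, t -> d / V _ V: fires at position(s) 7: ofnoeigis
2. i, o -> 0 / V _: fires at position(s) 6: ofnoegis
surface: ofnoegis
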